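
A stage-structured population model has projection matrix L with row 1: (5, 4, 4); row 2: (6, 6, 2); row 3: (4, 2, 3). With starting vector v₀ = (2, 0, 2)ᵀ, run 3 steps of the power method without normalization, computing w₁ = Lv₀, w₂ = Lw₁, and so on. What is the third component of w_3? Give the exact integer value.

w1 = Lv₀ = (18, 16, 14)
w2 = Lw1 = (210, 232, 146)
w3 = Lw2 = (2562, 2944, 1742)
The requested component of w3 is 1742.

1742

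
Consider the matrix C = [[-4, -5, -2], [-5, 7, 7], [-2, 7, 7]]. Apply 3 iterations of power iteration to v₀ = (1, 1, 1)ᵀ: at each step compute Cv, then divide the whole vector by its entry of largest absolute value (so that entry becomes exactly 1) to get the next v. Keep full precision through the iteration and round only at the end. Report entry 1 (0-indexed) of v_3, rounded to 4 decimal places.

1.0000

Cv0 = (-11.00000, 9.00000, 12.00000); divide by 12.00000 → v1 = (-0.91667, 0.75000, 1.00000)
Cv1 = (-2.08333, 16.83333, 14.08333); divide by 16.83333 → v2 = (-0.12376, 1.00000, 0.83663)
Cv2 = (-6.17822, 13.47525, 13.10396); divide by 13.47525 → v3 = (-0.45849, 1.00000, 0.97245)
Requested entry of v3: 2722/2722 = 1.0000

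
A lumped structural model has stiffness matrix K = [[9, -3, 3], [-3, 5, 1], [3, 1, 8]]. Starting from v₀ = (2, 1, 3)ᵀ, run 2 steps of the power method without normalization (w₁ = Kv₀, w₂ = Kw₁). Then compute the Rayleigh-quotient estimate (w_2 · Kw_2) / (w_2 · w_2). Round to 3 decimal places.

w1 = Kv₀ = (24, 2, 31)
w2 = Kw1 = (303, -31, 322)
Kw2 = (3786, -742, 3454)
w2·Kw2 = 303·3786 + (-31)·(-742) + 322·3454 = 2282348; w2·w2 = 303·303 + (-31)·(-31) + 322·322 = 196454
λ ≈ 2282348/196454 = 11.618

11.618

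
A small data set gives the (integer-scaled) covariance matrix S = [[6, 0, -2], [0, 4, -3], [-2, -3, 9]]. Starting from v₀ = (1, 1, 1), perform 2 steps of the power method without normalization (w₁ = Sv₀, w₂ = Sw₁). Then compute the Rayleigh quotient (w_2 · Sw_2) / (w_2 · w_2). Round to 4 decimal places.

7.4254

w1 = Sv₀ = (6·1 + 0·1 + (-2)·1; 0·1 + 4·1 + (-3)·1; (-2)·1 + (-3)·1 + 9·1) = (4, 1, 4)
w2 = Sw1 = (6·4 + 0·1 + (-2)·4; 0·4 + 4·1 + (-3)·4; (-2)·4 + (-3)·1 + 9·4) = (16, -8, 25)
Sw2 = (46, -107, 217)
w2·Sw2 = 16·46 + (-8)·(-107) + 25·217 = 7017; w2·w2 = 16·16 + (-8)·(-8) + 25·25 = 945
λ ≈ 7017/945 = 7.4254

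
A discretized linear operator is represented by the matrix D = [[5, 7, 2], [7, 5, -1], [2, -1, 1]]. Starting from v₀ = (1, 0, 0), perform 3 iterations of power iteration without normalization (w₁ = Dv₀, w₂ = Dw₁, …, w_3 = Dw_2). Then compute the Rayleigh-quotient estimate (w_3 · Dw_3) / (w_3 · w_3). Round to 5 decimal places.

w1 = Dv₀ = (5·1 + 7·0 + 2·0; 7·1 + 5·0 + (-1)·0; 2·1 + (-1)·0 + 1·0) = (5, 7, 2)
w2 = Dw1 = (5·5 + 7·7 + 2·2; 7·5 + 5·7 + (-1)·2; 2·5 + (-1)·7 + 1·2) = (78, 68, 5)
w3 = Dw2 = (876, 881, 93)
Dw3 = (10733, 10444, 964)
w3·Dw3 = 876·10733 + 881·10444 + 93·964 = 18692924; w3·w3 = 876·876 + 881·881 + 93·93 = 1552186
λ ≈ 18692924/1552186 = 12.04297

λ ≈ 12.04297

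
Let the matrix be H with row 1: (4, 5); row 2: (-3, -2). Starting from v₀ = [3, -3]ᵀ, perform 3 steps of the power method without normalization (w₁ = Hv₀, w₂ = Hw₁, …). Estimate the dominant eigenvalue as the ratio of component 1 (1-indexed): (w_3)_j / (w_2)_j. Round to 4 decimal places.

w1 = Hv₀ = (4·3 + 5·(-3); (-3)·3 + (-2)·(-3)) = (-3, -3)
w2 = Hw1 = (4·(-3) + 5·(-3); (-3)·(-3) + (-2)·(-3)) = (-27, 15)
w3 = Hw2 = (-33, 51)
Ratio at component: -33 / -27 = 1.2222

1.2222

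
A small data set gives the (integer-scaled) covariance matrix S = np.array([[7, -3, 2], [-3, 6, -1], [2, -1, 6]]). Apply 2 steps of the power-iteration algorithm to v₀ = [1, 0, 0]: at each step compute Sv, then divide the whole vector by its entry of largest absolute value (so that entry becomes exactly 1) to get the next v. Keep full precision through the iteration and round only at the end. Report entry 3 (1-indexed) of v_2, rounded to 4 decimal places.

0.4677

Sv0 = (7.00000, -3.00000, 2.00000); divide by 7.00000 → v1 = (1.00000, -0.42857, 0.28571)
Sv1 = (8.85714, -5.85714, 4.14286); divide by 8.85714 → v2 = (1.00000, -0.66129, 0.46774)
Requested entry of v2: 29/62 = 0.4677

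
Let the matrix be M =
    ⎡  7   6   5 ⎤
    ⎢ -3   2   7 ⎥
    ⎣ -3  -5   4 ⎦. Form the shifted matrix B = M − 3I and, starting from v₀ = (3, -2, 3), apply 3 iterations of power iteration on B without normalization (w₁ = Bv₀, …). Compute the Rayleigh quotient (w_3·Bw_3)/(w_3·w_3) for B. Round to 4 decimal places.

μ ≈ 0.1138

B = M − 3I has rows (4, 6, 5); (-3, -1, 7); (-3, -5, 1)
w1 = Bv₀ = (4·3 + 6·(-2) + 5·3; (-3)·3 + (-1)·(-2) + 7·3; (-3)·3 + (-5)·(-2) + 1·3) = (15, 14, 4)
w2 = Bw1 = (4·15 + 6·14 + 5·4; (-3)·15 + (-1)·14 + 7·4; (-3)·15 + (-5)·14 + 1·4) = (164, -31, -111)
w3 = Bw2 = (-85, -1238, -448)
Bw3 = (-10008, -1643, 5997)
w3·Bw3 = 198058; w3·w3 = 1740573; μ ≈ 198058/1740573 = 0.1138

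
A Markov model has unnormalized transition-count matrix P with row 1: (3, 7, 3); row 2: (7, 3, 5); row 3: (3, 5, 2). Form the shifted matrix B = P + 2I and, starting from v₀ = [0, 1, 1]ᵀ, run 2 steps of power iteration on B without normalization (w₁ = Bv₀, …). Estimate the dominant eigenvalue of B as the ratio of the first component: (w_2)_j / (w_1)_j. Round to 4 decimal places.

μ ≈ 14.7000

B = P + 2I has rows (5, 7, 3); (7, 5, 5); (3, 5, 4)
w1 = Bv₀ = (5·0 + 7·1 + 3·1; 7·0 + 5·1 + 5·1; 3·0 + 5·1 + 4·1) = (10, 10, 9)
w2 = Bw1 = (5·10 + 7·10 + 3·9; 7·10 + 5·10 + 5·9; 3·10 + 5·10 + 4·9) = (147, 165, 116)
Ratio: 147/10 = 14.7000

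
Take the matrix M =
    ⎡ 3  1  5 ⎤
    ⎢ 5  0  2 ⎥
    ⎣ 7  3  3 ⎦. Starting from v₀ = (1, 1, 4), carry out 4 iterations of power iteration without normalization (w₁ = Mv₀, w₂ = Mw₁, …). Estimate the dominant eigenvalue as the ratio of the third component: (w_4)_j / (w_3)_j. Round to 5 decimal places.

λ ≈ 10.23505

w1 = Mv₀ = (3·1 + 1·1 + 5·4; 5·1 + 0·1 + 2·4; 7·1 + 3·1 + 3·4) = (24, 13, 22)
w2 = Mw1 = (3·24 + 1·13 + 5·22; 5·24 + 0·13 + 2·22; 7·24 + 3·13 + 3·22) = (195, 164, 273)
w3 = Mw2 = (2114, 1521, 2676)
w4 = Mw3 = (21243, 15922, 27389)
Ratio at component: 27389 / 2676 = 10.23505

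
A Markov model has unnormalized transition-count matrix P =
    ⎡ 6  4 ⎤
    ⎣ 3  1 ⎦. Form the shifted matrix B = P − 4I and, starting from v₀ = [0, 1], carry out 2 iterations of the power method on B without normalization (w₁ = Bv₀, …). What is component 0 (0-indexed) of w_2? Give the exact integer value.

-4

B = P − 4I has rows (2, 4); (3, -3)
w1 = Bv₀ = (2·0 + 4·1; 3·0 + (-3)·1) = (4, -3)
w2 = Bw1 = (2·4 + 4·(-3); 3·4 + (-3)·(-3)) = (-4, 21)
Requested component of w2: -4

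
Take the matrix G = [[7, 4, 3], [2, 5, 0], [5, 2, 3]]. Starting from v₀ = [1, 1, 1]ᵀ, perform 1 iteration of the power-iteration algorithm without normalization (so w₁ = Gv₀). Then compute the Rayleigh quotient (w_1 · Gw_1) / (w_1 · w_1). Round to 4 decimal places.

λ ≈ 10.9130

w1 = Gv₀ = (14, 7, 10)
Gw1 = (156, 63, 114)
w1·Gw1 = 14·156 + 7·63 + 10·114 = 3765; w1·w1 = 14·14 + 7·7 + 10·10 = 345
λ ≈ 3765/345 = 10.9130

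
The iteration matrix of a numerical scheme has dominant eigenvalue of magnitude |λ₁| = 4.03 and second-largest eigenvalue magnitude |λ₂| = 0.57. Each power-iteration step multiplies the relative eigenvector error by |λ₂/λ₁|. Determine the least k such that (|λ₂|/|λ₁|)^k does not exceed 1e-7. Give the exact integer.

9

|λ₂/λ₁| = 0.57/4.03 = 0.14144
Need k ≥ ln(1e-7) / ln(0.14144) = -16.1181 / -1.9559 ≈ 8.241
Smallest integer k satisfying the bound: 9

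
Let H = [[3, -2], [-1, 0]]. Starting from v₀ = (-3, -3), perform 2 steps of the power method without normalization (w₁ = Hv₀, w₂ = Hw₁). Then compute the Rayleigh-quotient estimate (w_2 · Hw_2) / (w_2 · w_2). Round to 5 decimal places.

3.46154

w1 = Hv₀ = (-3, 3)
w2 = Hw1 = (-15, 3)
Hw2 = (-51, 15)
w2·Hw2 = (-15)·(-51) + 3·15 = 810; w2·w2 = (-15)·(-15) + 3·3 = 234
λ ≈ 810/234 = 3.46154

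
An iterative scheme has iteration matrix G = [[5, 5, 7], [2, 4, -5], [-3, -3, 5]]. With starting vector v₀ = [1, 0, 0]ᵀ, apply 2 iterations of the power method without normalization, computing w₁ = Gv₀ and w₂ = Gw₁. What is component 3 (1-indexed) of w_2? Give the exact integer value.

-36

w1 = Gv₀ = (5, 2, -3)
w2 = Gw1 = (14, 33, -36)
The requested component of w2 is -36.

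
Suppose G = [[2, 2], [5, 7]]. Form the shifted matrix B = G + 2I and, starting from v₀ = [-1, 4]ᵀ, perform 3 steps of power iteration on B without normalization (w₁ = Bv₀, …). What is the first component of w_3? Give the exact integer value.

910

B = G + 2I has rows (4, 2); (5, 9)
w1 = Bv₀ = (4·(-1) + 2·4; 5·(-1) + 9·4) = (4, 31)
w2 = Bw1 = (4·4 + 2·31; 5·4 + 9·31) = (78, 299)
w3 = Bw2 = (910, 3081)
Requested component of w3: 910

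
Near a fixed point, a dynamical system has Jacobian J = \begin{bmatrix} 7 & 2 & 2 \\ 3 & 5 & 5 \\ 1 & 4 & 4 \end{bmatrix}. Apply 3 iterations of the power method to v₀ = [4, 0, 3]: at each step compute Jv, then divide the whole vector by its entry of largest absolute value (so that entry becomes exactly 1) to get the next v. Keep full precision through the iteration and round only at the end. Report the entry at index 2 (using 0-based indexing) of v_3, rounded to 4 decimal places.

Jv0 = (34.00000, 27.00000, 16.00000); divide by 34.00000 → v1 = (1.00000, 0.79412, 0.47059)
Jv1 = (9.52941, 9.32353, 6.05882); divide by 9.52941 → v2 = (1.00000, 0.97840, 0.63580)
Jv2 = (10.22840, 11.07099, 7.45679); divide by 11.07099 → v3 = (0.92389, 1.00000, 0.67354)
Requested entry of v3: 2416/3587 = 0.6735

0.6735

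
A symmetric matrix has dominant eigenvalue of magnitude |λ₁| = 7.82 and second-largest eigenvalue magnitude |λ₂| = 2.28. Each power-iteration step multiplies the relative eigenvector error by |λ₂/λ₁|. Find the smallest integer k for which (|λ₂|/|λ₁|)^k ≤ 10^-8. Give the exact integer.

|λ₂/λ₁| = 2.28/7.82 = 0.29156
Need k ≥ ln(10^-8) / ln(0.29156) = -18.4207 / -1.2325 ≈ 14.946
Smallest integer k satisfying the bound: 15

15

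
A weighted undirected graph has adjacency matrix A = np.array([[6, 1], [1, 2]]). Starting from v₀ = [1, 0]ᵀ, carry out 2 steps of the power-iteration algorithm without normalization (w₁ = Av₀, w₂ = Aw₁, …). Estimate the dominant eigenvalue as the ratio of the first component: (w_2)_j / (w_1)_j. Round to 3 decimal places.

6.167

w1 = Av₀ = (6·1 + 1·0; 1·1 + 2·0) = (6, 1)
w2 = Aw1 = (6·6 + 1·1; 1·6 + 2·1) = (37, 8)
Ratio at component: 37 / 6 = 6.167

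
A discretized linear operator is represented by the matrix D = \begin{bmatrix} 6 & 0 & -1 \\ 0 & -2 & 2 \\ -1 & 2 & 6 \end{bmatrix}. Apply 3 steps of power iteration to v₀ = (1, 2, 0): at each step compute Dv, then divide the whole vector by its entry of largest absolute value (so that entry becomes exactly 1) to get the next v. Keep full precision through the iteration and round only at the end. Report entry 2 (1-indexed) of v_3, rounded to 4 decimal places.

-0.1031

Dv0 = (6.00000, -4.00000, 3.00000); divide by 6.00000 → v1 = (1.00000, -0.66667, 0.50000)
Dv1 = (5.50000, 2.33333, 0.66667); divide by 5.50000 → v2 = (1.00000, 0.42424, 0.12121)
Dv2 = (5.87879, -0.60606, 0.57576); divide by 5.87879 → v3 = (1.00000, -0.10309, 0.09794)
Requested entry of v3: -20/194 = -0.1031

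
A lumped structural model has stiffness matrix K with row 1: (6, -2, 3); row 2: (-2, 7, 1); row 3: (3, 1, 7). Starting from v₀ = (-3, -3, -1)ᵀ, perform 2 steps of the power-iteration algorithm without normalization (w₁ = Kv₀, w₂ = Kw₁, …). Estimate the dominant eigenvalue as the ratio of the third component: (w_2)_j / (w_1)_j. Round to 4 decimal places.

w1 = Kv₀ = (6·(-3) + (-2)·(-3) + 3·(-1); (-2)·(-3) + 7·(-3) + 1·(-1); 3·(-3) + 1·(-3) + 7·(-1)) = (-15, -16, -19)
w2 = Kw1 = (6·(-15) + (-2)·(-16) + 3·(-19); (-2)·(-15) + 7·(-16) + 1·(-19); 3·(-15) + 1·(-16) + 7·(-19)) = (-115, -101, -194)
Ratio at component: -194 / -19 = 10.2105

λ ≈ 10.2105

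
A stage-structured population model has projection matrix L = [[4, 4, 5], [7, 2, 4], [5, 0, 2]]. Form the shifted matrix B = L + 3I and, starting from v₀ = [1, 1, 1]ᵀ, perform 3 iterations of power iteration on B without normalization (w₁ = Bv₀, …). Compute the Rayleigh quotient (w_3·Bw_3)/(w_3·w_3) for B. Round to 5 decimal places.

13.94452

B = L + 3I has rows (7, 4, 5); (7, 5, 4); (5, 0, 5)
w1 = Bv₀ = (7·1 + 4·1 + 5·1; 7·1 + 5·1 + 4·1; 5·1 + 0·1 + 5·1) = (16, 16, 10)
w2 = Bw1 = (7·16 + 4·16 + 5·10; 7·16 + 5·16 + 4·10; 5·16 + 0·16 + 5·10) = (226, 232, 130)
w3 = Bw2 = (3160, 3262, 1780)
Bw3 = (44068, 45550, 24700)
w3·Bw3 = 331804980; w3·w3 = 23794644; μ ≈ 331804980/23794644 = 13.94452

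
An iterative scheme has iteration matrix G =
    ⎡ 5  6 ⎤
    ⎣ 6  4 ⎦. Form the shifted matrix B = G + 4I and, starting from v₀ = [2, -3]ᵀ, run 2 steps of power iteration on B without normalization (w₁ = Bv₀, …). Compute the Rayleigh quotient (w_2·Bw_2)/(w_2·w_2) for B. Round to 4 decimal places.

B = G + 4I has rows (9, 6); (6, 8)
w1 = Bv₀ = (9·2 + 6·(-3); 6·2 + 8·(-3)) = (0, -12)
w2 = Bw1 = (9·0 + 6·(-12); 6·0 + 8·(-12)) = (-72, -96)
Bw2 = (-1224, -1200)
w2·Bw2 = 203328; w2·w2 = 14400; μ ≈ 203328/14400 = 14.1200

μ ≈ 14.1200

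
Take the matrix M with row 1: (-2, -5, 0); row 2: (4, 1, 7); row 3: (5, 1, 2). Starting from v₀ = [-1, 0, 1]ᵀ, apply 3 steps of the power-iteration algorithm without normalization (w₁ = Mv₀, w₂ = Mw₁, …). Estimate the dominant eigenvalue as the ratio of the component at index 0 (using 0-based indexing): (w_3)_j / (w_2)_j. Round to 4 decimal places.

w1 = Mv₀ = (2, 3, -3)
w2 = Mw1 = (-19, -10, 7)
w3 = Mw2 = (88, -37, -91)
Ratio at component: 88 / -19 = -4.6316

λ ≈ -4.6316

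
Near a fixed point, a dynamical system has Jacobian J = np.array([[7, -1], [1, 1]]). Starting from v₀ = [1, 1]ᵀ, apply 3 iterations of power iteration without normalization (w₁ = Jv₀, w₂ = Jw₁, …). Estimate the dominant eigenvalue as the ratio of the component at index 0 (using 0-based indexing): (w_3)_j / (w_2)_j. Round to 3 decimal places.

w1 = Jv₀ = (7·1 + (-1)·1; 1·1 + 1·1) = (6, 2)
w2 = Jw1 = (7·6 + (-1)·2; 1·6 + 1·2) = (40, 8)
w3 = Jw2 = (272, 48)
Ratio at component: 272 / 40 = 6.800

6.800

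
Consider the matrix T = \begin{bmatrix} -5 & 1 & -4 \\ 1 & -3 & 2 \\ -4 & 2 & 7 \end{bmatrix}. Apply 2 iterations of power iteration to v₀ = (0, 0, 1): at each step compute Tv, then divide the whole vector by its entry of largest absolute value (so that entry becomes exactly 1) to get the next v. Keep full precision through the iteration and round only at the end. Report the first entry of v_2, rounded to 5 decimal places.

-0.08696

Tv0 = (-4.000000, 2.000000, 7.000000); divide by 7.000000 → v1 = (-0.571429, 0.285714, 1.000000)
Tv1 = (-0.857143, 0.571429, 9.857143); divide by 9.857143 → v2 = (-0.086957, 0.057971, 1.000000)
Requested entry of v2: -6/69 = -0.08696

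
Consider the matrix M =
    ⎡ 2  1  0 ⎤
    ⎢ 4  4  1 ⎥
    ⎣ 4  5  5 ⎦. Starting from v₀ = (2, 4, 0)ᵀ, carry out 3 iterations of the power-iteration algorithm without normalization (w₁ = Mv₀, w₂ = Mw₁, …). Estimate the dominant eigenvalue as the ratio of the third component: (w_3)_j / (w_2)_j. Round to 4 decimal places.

λ ≈ 8.2192

w1 = Mv₀ = (2·2 + 1·4 + 0·0; 4·2 + 4·4 + 1·0; 4·2 + 5·4 + 5·0) = (8, 24, 28)
w2 = Mw1 = (2·8 + 1·24 + 0·28; 4·8 + 4·24 + 1·28; 4·8 + 5·24 + 5·28) = (40, 156, 292)
w3 = Mw2 = (236, 1076, 2400)
Ratio at component: 2400 / 292 = 8.2192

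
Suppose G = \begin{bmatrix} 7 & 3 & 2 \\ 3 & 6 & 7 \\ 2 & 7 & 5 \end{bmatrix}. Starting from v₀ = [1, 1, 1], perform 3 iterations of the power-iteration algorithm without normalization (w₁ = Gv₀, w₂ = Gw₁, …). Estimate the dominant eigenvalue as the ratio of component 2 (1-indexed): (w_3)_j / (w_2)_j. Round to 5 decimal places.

w1 = Gv₀ = (12, 16, 14)
w2 = Gw1 = (160, 230, 206)
w3 = Gw2 = (2222, 3302, 2960)
Ratio at component: 3302 / 230 = 14.35652

λ ≈ 14.35652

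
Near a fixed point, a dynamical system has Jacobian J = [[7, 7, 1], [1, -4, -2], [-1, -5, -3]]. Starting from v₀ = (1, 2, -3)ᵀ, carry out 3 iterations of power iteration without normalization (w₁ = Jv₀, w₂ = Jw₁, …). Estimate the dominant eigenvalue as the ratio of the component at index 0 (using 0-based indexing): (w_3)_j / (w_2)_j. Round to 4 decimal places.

w1 = Jv₀ = (18, -1, -2)
w2 = Jw1 = (117, 26, -7)
w3 = Jw2 = (994, 27, -226)
Ratio at component: 994 / 117 = 8.4957

8.4957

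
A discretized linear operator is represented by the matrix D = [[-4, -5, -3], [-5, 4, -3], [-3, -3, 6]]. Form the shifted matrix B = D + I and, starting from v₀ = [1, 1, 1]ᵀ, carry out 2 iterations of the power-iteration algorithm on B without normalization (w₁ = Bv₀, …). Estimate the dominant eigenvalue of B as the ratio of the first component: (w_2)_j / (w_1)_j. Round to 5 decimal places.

μ ≈ -4.09091

B = D + I has rows (-3, -5, -3); (-5, 5, -3); (-3, -3, 7)
w1 = Bv₀ = ((-3)·1 + (-5)·1 + (-3)·1; (-5)·1 + 5·1 + (-3)·1; (-3)·1 + (-3)·1 + 7·1) = (-11, -3, 1)
w2 = Bw1 = ((-3)·(-11) + (-5)·(-3) + (-3)·1; (-5)·(-11) + 5·(-3) + (-3)·1; (-3)·(-11) + (-3)·(-3) + 7·1) = (45, 37, 49)
Ratio: 45/-11 = -4.09091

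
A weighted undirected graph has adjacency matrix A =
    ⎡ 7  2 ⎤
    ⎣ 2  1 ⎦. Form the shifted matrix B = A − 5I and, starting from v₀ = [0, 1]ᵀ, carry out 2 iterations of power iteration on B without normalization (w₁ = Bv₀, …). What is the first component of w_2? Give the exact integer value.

B = A − 5I has rows (2, 2); (2, -4)
w1 = Bv₀ = (2·0 + 2·1; 2·0 + (-4)·1) = (2, -4)
w2 = Bw1 = (2·2 + 2·(-4); 2·2 + (-4)·(-4)) = (-4, 20)
Requested component of w2: -4

-4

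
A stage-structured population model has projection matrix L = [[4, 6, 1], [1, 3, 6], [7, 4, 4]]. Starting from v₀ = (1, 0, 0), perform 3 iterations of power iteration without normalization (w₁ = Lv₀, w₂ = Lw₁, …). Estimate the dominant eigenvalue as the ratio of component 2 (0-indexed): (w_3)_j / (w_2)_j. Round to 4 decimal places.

λ ≈ 10.6500

w1 = Lv₀ = (4, 1, 7)
w2 = Lw1 = (29, 49, 60)
w3 = Lw2 = (470, 536, 639)
Ratio at component: 639 / 60 = 10.6500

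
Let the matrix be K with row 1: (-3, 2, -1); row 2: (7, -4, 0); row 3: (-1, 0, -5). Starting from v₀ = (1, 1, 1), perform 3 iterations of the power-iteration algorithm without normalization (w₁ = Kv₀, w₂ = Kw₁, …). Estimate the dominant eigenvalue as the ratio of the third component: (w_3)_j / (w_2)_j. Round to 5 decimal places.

w1 = Kv₀ = (-2, 3, -6)
w2 = Kw1 = (18, -26, 32)
w3 = Kw2 = (-138, 230, -178)
Ratio at component: -178 / 32 = -5.56250

λ ≈ -5.56250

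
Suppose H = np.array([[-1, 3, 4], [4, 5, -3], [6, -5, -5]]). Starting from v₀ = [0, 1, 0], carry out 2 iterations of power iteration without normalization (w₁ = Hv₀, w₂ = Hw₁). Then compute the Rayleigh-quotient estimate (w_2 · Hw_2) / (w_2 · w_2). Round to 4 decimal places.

w1 = Hv₀ = (3, 5, -5)
w2 = Hw1 = (-8, 52, 18)
Hw2 = (236, 174, -398)
w2·Hw2 = (-8)·236 + 52·174 + 18·(-398) = -4; w2·w2 = (-8)·(-8) + 52·52 + 18·18 = 3092
λ ≈ -4/3092 = -0.0013

-0.0013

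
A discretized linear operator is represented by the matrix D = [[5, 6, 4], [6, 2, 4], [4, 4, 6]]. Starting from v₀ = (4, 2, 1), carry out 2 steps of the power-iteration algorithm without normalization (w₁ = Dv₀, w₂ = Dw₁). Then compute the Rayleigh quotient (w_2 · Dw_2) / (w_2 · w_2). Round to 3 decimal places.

λ ≈ 13.759

w1 = Dv₀ = (36, 32, 30)
w2 = Dw1 = (492, 400, 452)
Dw2 = (6668, 5560, 6280)
w2·Dw2 = 492·6668 + 400·5560 + 452·6280 = 8343216; w2·w2 = 492·492 + 400·400 + 452·452 = 606368
λ ≈ 8343216/606368 = 13.759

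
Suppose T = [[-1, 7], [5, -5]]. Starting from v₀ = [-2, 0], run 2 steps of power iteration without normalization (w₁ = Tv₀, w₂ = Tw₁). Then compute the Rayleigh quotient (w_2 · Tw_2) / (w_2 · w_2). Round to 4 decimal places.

w1 = Tv₀ = (2, -10)
w2 = Tw1 = (-72, 60)
Tw2 = (492, -660)
w2·Tw2 = (-72)·492 + 60·(-660) = -75024; w2·w2 = (-72)·(-72) + 60·60 = 8784
λ ≈ -75024/8784 = -8.5410

-8.5410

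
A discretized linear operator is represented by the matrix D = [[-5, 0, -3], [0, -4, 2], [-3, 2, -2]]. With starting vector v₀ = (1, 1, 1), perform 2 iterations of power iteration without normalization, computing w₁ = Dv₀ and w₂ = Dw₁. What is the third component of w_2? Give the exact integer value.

26

w1 = Dv₀ = (-8, -2, -3)
w2 = Dw1 = (49, 2, 26)
The requested component of w2 is 26.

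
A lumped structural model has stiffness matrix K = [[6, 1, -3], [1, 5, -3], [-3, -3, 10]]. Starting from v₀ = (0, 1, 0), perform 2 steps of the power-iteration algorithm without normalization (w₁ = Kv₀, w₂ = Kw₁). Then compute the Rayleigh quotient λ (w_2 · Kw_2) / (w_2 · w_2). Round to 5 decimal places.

w1 = Kv₀ = (6·0 + 1·1 + (-3)·0; 1·0 + 5·1 + (-3)·0; (-3)·0 + (-3)·1 + 10·0) = (1, 5, -3)
w2 = Kw1 = (6·1 + 1·5 + (-3)·(-3); 1·1 + 5·5 + (-3)·(-3); (-3)·1 + (-3)·5 + 10·(-3)) = (20, 35, -48)
Kw2 = (299, 339, -645)
w2·Kw2 = 20·299 + 35·339 + (-48)·(-645) = 48805; w2·w2 = 20·20 + 35·35 + (-48)·(-48) = 3929
λ ≈ 48805/3929 = 12.42174

λ ≈ 12.42174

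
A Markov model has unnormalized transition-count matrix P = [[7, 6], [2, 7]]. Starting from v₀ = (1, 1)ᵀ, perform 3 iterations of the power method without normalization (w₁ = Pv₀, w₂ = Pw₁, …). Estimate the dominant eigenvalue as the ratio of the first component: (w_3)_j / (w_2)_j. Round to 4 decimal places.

w1 = Pv₀ = (7·1 + 6·1; 2·1 + 7·1) = (13, 9)
w2 = Pw1 = (7·13 + 6·9; 2·13 + 7·9) = (145, 89)
w3 = Pw2 = (1549, 913)
Ratio at component: 1549 / 145 = 10.6828

λ ≈ 10.6828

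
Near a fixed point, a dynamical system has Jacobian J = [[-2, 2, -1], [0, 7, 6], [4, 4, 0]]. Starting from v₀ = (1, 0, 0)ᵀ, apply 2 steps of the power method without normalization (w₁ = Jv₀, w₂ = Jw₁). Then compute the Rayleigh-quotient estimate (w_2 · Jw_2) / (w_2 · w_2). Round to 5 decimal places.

λ ≈ 3.30000

w1 = Jv₀ = ((-2)·1 + 2·0 + (-1)·0; 0·1 + 7·0 + 6·0; 4·1 + 4·0 + 0·0) = (-2, 0, 4)
w2 = Jw1 = ((-2)·(-2) + 2·0 + (-1)·4; 0·(-2) + 7·0 + 6·4; 4·(-2) + 4·0 + 0·4) = (0, 24, -8)
Jw2 = (56, 120, 96)
w2·Jw2 = 0·56 + 24·120 + (-8)·96 = 2112; w2·w2 = 0·0 + 24·24 + (-8)·(-8) = 640
λ ≈ 2112/640 = 3.30000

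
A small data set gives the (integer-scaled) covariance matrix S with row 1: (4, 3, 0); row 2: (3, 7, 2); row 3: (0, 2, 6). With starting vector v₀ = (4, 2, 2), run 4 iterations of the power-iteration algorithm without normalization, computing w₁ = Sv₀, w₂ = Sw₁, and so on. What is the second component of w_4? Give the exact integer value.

w1 = Sv₀ = (22, 30, 16)
w2 = Sw1 = (178, 308, 156)
w3 = Sw2 = (1636, 3002, 1552)
w4 = Sw3 = (15550, 29026, 15316)
The requested component of w4 is 29026.

29026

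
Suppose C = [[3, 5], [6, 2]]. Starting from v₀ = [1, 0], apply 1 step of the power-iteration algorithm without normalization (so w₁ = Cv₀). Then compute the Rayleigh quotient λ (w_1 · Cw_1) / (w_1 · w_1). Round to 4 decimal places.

w1 = Cv₀ = (3·1 + 5·0; 6·1 + 2·0) = (3, 6)
Cw1 = (39, 30)
w1·Cw1 = 3·39 + 6·30 = 297; w1·w1 = 3·3 + 6·6 = 45
λ ≈ 297/45 = 6.6000

6.6000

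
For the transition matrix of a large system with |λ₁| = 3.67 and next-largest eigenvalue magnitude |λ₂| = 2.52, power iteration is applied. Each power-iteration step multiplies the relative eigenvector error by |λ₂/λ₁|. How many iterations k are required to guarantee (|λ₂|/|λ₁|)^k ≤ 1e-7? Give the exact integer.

|λ₂/λ₁| = 2.52/3.67 = 0.68665
Need k ≥ ln(1e-7) / ln(0.68665) = -16.1181 / -0.3759 ≈ 42.875
Smallest integer k satisfying the bound: 43

43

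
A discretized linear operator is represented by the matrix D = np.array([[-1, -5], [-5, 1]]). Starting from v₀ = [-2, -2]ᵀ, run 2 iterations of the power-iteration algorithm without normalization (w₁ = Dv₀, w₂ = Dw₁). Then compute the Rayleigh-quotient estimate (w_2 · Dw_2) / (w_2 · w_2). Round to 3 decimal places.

-5.000

w1 = Dv₀ = ((-1)·(-2) + (-5)·(-2); (-5)·(-2) + 1·(-2)) = (12, 8)
w2 = Dw1 = ((-1)·12 + (-5)·8; (-5)·12 + 1·8) = (-52, -52)
Dw2 = (312, 208)
w2·Dw2 = (-52)·312 + (-52)·208 = -27040; w2·w2 = (-52)·(-52) + (-52)·(-52) = 5408
λ ≈ -27040/5408 = -5.000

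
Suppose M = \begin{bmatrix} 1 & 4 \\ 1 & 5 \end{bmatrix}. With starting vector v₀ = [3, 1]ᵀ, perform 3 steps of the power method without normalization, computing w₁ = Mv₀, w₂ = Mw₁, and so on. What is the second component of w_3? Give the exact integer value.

w1 = Mv₀ = (1·3 + 4·1; 1·3 + 5·1) = (7, 8)
w2 = Mw1 = (1·7 + 4·8; 1·7 + 5·8) = (39, 47)
w3 = Mw2 = (227, 274)
The requested component of w3 is 274.

274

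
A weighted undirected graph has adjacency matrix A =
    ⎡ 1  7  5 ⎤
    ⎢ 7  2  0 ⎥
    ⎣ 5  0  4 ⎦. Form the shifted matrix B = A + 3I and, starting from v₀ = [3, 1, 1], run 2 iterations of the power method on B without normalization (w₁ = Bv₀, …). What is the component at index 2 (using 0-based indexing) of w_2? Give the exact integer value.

B = A + 3I has rows (4, 7, 5); (7, 5, 0); (5, 0, 7)
w1 = Bv₀ = (4·3 + 7·1 + 5·1; 7·3 + 5·1 + 0·1; 5·3 + 0·1 + 7·1) = (24, 26, 22)
w2 = Bw1 = (4·24 + 7·26 + 5·22; 7·24 + 5·26 + 0·22; 5·24 + 0·26 + 7·22) = (388, 298, 274)
Requested component of w2: 274

274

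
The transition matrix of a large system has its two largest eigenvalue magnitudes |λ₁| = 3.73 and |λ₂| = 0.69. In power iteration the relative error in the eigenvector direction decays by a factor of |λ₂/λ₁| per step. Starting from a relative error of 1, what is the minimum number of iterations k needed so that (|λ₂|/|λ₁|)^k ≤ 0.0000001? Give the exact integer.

10

|λ₂/λ₁| = 0.69/3.73 = 0.18499
Need k ≥ ln(0.0000001) / ln(0.18499) = -16.1181 / -1.6875 ≈ 9.552
Smallest integer k satisfying the bound: 10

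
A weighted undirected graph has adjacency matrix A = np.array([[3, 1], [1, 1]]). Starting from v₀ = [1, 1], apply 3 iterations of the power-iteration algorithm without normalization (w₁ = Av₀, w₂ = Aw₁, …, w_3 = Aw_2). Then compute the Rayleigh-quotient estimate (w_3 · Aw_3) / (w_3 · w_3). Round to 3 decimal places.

λ ≈ 3.414

w1 = Av₀ = (4, 2)
w2 = Aw1 = (14, 6)
w3 = Aw2 = (48, 20)
Aw3 = (164, 68)
w3·Aw3 = 48·164 + 20·68 = 9232; w3·w3 = 48·48 + 20·20 = 2704
λ ≈ 9232/2704 = 3.414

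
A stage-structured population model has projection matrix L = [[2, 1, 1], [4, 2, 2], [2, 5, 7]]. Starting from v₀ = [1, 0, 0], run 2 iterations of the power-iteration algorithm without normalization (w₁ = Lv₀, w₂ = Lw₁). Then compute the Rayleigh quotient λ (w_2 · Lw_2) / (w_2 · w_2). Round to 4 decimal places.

w1 = Lv₀ = (2, 4, 2)
w2 = Lw1 = (10, 20, 38)
Lw2 = (78, 156, 386)
w2·Lw2 = 10·78 + 20·156 + 38·386 = 18568; w2·w2 = 10·10 + 20·20 + 38·38 = 1944
λ ≈ 18568/1944 = 9.5514

9.5514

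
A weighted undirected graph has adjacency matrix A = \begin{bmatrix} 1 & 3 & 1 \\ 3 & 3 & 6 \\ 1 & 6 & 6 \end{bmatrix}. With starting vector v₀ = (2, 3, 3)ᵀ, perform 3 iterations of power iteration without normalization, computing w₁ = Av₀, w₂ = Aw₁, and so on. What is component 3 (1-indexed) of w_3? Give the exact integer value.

5005

w1 = Av₀ = (14, 33, 38)
w2 = Aw1 = (151, 369, 440)
w3 = Aw2 = (1698, 4200, 5005)
The requested component of w3 is 5005.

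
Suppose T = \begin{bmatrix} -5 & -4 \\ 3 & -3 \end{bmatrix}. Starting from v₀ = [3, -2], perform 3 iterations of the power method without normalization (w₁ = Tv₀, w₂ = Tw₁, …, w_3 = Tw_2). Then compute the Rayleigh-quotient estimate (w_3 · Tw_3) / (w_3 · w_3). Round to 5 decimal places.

λ ≈ -5.10567

w1 = Tv₀ = ((-5)·3 + (-4)·(-2); 3·3 + (-3)·(-2)) = (-7, 15)
w2 = Tw1 = ((-5)·(-7) + (-4)·15; 3·(-7) + (-3)·15) = (-25, -66)
w3 = Tw2 = (389, 123)
Tw3 = (-2437, 798)
w3·Tw3 = 389·(-2437) + 123·798 = -849839; w3·w3 = 389·389 + 123·123 = 166450
λ ≈ -849839/166450 = -5.10567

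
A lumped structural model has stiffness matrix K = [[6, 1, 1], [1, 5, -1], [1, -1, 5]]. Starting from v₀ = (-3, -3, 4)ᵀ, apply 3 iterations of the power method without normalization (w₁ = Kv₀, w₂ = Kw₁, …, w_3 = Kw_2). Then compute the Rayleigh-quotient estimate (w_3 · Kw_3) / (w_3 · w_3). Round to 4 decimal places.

w1 = Kv₀ = (6·(-3) + 1·(-3) + 1·4; 1·(-3) + 5·(-3) + (-1)·4; 1·(-3) + (-1)·(-3) + 5·4) = (-17, -22, 20)
w2 = Kw1 = (6·(-17) + 1·(-22) + 1·20; 1·(-17) + 5·(-22) + (-1)·20; 1·(-17) + (-1)·(-22) + 5·20) = (-104, -147, 105)
w3 = Kw2 = (-666, -944, 568)
Kw3 = (-4372, -5954, 3118)
w3·Kw3 = (-666)·(-4372) + (-944)·(-5954) + 568·3118 = 10303352; w3·w3 = (-666)·(-666) + (-944)·(-944) + 568·568 = 1657316
λ ≈ 10303352/1657316 = 6.2169

λ ≈ 6.2169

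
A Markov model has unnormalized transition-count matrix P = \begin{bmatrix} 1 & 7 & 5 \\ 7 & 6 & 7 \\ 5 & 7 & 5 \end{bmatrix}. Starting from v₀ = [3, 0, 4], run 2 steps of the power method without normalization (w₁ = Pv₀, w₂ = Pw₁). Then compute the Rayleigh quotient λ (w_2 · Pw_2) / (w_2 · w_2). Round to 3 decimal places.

w1 = Pv₀ = (1·3 + 7·0 + 5·4; 7·3 + 6·0 + 7·4; 5·3 + 7·0 + 5·4) = (23, 49, 35)
w2 = Pw1 = (1·23 + 7·49 + 5·35; 7·23 + 6·49 + 7·35; 5·23 + 7·49 + 5·35) = (541, 700, 633)
Pw2 = (8606, 12418, 10770)
w2·Pw2 = 541·8606 + 700·12418 + 633·10770 = 20165856; w2·w2 = 541·541 + 700·700 + 633·633 = 1183370
λ ≈ 20165856/1183370 = 17.041

λ ≈ 17.041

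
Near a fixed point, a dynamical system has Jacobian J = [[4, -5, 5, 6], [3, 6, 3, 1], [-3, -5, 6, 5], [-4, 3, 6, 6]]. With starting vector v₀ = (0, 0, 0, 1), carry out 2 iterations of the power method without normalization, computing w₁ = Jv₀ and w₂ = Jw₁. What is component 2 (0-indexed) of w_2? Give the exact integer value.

37

w1 = Jv₀ = (4·0 + (-5)·0 + 5·0 + 6·1; 3·0 + 6·0 + 3·0 + 1·1; (-3)·0 + (-5)·0 + 6·0 + 5·1; (-4)·0 + 3·0 + 6·0 + 6·1) = (6, 1, 5, 6)
w2 = Jw1 = (4·6 + (-5)·1 + 5·5 + 6·6; 3·6 + 6·1 + 3·5 + 1·6; (-3)·6 + (-5)·1 + 6·5 + 5·6; (-4)·6 + 3·1 + 6·5 + 6·6) = (80, 45, 37, 45)
The requested component of w2 is 37.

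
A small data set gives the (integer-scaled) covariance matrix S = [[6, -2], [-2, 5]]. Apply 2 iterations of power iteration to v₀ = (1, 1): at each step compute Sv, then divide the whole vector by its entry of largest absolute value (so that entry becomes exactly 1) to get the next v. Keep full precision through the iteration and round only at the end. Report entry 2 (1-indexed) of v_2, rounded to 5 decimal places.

0.38889

Sv0 = (4.000000, 3.000000); divide by 4.000000 → v1 = (1.000000, 0.750000)
Sv1 = (4.500000, 1.750000); divide by 4.500000 → v2 = (1.000000, 0.388889)
Requested entry of v2: 7/18 = 0.38889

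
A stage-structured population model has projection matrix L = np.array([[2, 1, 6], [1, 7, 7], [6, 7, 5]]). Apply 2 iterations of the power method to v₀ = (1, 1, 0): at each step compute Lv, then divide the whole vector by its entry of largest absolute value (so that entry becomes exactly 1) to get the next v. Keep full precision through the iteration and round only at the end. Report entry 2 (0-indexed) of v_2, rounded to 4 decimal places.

Lv0 = (3.00000, 8.00000, 13.00000); divide by 13.00000 → v1 = (0.23077, 0.61538, 1.00000)
Lv1 = (7.07692, 11.53846, 10.69231); divide by 11.53846 → v2 = (0.61333, 1.00000, 0.92667)
Requested entry of v2: 139/150 = 0.9267

0.9267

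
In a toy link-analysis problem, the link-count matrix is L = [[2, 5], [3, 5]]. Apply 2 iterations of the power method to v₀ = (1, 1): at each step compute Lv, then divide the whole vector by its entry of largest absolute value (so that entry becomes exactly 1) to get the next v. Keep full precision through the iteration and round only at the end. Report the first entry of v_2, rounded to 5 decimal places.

Lv0 = (7.000000, 8.000000); divide by 8.000000 → v1 = (0.875000, 1.000000)
Lv1 = (6.750000, 7.625000); divide by 7.625000 → v2 = (0.885246, 1.000000)
Requested entry of v2: 54/61 = 0.88525

0.88525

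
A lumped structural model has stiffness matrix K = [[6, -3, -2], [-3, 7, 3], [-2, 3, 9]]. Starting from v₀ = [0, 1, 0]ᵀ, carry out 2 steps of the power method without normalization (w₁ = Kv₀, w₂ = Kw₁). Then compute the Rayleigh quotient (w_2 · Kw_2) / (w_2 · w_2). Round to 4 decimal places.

12.6548

w1 = Kv₀ = (6·0 + (-3)·1 + (-2)·0; (-3)·0 + 7·1 + 3·0; (-2)·0 + 3·1 + 9·0) = (-3, 7, 3)
w2 = Kw1 = (6·(-3) + (-3)·7 + (-2)·3; (-3)·(-3) + 7·7 + 3·3; (-2)·(-3) + 3·7 + 9·3) = (-45, 67, 54)
Kw2 = (-579, 766, 777)
w2·Kw2 = (-45)·(-579) + 67·766 + 54·777 = 119335; w2·w2 = (-45)·(-45) + 67·67 + 54·54 = 9430
λ ≈ 119335/9430 = 12.6548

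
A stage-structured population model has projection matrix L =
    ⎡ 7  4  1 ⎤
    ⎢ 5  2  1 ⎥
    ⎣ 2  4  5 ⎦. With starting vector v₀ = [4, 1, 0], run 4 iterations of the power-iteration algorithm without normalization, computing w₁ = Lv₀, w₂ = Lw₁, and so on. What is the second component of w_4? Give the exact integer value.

23820

w1 = Lv₀ = (7·4 + 4·1 + 1·0; 5·4 + 2·1 + 1·0; 2·4 + 4·1 + 5·0) = (32, 22, 12)
w2 = Lw1 = (7·32 + 4·22 + 1·12; 5·32 + 2·22 + 1·12; 2·32 + 4·22 + 5·12) = (324, 216, 212)
w3 = Lw2 = (3344, 2264, 2572)
w4 = Lw3 = (35036, 23820, 28604)
The requested component of w4 is 23820.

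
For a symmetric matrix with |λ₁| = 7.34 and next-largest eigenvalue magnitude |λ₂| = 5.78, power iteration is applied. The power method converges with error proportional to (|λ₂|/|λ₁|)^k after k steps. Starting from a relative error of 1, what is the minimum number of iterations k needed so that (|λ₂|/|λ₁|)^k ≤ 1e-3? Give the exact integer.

|λ₂/λ₁| = 5.78/7.34 = 0.78747
Need k ≥ ln(1e-3) / ln(0.78747) = -6.9078 / -0.2389 ≈ 28.911
Smallest integer k satisfying the bound: 29

29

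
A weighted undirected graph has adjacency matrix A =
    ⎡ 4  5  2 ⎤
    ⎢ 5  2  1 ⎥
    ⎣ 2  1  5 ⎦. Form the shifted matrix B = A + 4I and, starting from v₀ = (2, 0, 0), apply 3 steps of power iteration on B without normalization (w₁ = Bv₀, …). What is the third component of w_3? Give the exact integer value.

B = A + 4I has rows (8, 5, 2); (5, 6, 1); (2, 1, 9)
w1 = Bv₀ = (16, 10, 4)
w2 = Bw1 = (186, 144, 78)
w3 = Bw2 = (2364, 1872, 1218)
Requested component of w3: 1218

1218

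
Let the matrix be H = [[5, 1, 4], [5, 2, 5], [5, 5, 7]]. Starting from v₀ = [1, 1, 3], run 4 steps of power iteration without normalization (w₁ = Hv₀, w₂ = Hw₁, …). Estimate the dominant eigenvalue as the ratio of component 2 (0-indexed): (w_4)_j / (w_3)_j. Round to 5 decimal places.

w1 = Hv₀ = (18, 22, 31)
w2 = Hw1 = (236, 289, 417)
w3 = Hw2 = (3137, 3843, 5544)
w4 = Hw3 = (41704, 51091, 73708)
Ratio at component: 73708 / 5544 = 13.29509

λ ≈ 13.29509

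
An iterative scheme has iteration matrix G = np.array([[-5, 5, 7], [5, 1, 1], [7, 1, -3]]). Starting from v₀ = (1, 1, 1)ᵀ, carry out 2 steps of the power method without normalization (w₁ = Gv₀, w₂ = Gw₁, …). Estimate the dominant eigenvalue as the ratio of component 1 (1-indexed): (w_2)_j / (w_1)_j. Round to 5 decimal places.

5.00000

w1 = Gv₀ = ((-5)·1 + 5·1 + 7·1; 5·1 + 1·1 + 1·1; 7·1 + 1·1 + (-3)·1) = (7, 7, 5)
w2 = Gw1 = ((-5)·7 + 5·7 + 7·5; 5·7 + 1·7 + 1·5; 7·7 + 1·7 + (-3)·5) = (35, 47, 41)
Ratio at component: 35 / 7 = 5.00000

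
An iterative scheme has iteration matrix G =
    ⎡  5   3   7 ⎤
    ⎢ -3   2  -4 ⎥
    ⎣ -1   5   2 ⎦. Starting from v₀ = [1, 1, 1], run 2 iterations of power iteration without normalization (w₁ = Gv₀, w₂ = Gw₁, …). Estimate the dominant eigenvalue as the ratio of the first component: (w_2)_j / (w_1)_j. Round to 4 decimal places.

w1 = Gv₀ = (15, -5, 6)
w2 = Gw1 = (102, -79, -28)
Ratio at component: 102 / 15 = 6.8000

λ ≈ 6.8000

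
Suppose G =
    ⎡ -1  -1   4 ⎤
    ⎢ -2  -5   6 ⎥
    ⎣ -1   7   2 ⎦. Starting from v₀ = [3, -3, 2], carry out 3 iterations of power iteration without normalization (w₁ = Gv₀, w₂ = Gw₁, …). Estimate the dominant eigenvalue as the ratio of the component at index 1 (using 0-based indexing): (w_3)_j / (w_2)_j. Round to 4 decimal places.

w1 = Gv₀ = ((-1)·3 + (-1)·(-3) + 4·2; (-2)·3 + (-5)·(-3) + 6·2; (-1)·3 + 7·(-3) + 2·2) = (8, 21, -20)
w2 = Gw1 = ((-1)·8 + (-1)·21 + 4·(-20); (-2)·8 + (-5)·21 + 6·(-20); (-1)·8 + 7·21 + 2·(-20)) = (-109, -241, 99)
w3 = Gw2 = (746, 2017, -1380)
Ratio at component: 2017 / -241 = -8.3693

λ ≈ -8.3693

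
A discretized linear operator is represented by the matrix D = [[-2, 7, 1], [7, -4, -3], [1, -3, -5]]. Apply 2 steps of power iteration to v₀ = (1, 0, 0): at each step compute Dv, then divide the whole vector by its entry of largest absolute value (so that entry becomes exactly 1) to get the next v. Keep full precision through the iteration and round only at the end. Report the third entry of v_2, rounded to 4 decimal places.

Dv0 = (-2.00000, 7.00000, 1.00000); divide by 7.00000 → v1 = (-0.28571, 1.00000, 0.14286)
Dv1 = (7.71429, -6.42857, -4.00000); divide by 7.71429 → v2 = (1.00000, -0.83333, -0.51852)
Requested entry of v2: -28/54 = -0.5185

-0.5185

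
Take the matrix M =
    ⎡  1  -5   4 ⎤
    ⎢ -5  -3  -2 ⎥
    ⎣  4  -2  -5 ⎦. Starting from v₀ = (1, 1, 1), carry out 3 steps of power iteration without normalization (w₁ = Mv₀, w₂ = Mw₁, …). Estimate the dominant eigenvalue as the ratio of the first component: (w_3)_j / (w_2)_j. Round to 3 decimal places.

w1 = Mv₀ = (1·1 + (-5)·1 + 4·1; (-5)·1 + (-3)·1 + (-2)·1; 4·1 + (-2)·1 + (-5)·1) = (0, -10, -3)
w2 = Mw1 = (1·0 + (-5)·(-10) + 4·(-3); (-5)·0 + (-3)·(-10) + (-2)·(-3); 4·0 + (-2)·(-10) + (-5)·(-3)) = (38, 36, 35)
w3 = Mw2 = (-2, -368, -95)
Ratio at component: -2 / 38 = -0.053

λ ≈ -0.053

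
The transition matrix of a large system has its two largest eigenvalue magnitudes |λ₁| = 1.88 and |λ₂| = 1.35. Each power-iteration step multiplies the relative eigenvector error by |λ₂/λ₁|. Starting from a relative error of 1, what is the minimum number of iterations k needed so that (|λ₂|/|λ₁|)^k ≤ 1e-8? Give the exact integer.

|λ₂/λ₁| = 1.35/1.88 = 0.71809
Need k ≥ ln(1e-8) / ln(0.71809) = -18.4207 / -0.3312 ≈ 55.624
Smallest integer k satisfying the bound: 56

56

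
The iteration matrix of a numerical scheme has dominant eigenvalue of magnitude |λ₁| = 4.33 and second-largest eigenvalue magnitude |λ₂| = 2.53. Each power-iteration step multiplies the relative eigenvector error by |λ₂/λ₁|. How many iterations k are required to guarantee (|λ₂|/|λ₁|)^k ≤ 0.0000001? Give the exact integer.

|λ₂/λ₁| = 2.53/4.33 = 0.58430
Need k ≥ ln(0.0000001) / ln(0.58430) = -16.1181 / -0.5373 ≈ 29.996
Smallest integer k satisfying the bound: 30

30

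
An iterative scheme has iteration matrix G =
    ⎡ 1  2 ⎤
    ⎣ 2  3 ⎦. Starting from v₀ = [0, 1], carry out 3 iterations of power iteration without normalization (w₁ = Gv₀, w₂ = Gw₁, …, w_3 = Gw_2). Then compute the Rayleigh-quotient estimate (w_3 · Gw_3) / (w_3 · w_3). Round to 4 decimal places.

w1 = Gv₀ = (2, 3)
w2 = Gw1 = (8, 13)
w3 = Gw2 = (34, 55)
Gw3 = (144, 233)
w3·Gw3 = 34·144 + 55·233 = 17711; w3·w3 = 34·34 + 55·55 = 4181
λ ≈ 17711/4181 = 4.2361

λ ≈ 4.2361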